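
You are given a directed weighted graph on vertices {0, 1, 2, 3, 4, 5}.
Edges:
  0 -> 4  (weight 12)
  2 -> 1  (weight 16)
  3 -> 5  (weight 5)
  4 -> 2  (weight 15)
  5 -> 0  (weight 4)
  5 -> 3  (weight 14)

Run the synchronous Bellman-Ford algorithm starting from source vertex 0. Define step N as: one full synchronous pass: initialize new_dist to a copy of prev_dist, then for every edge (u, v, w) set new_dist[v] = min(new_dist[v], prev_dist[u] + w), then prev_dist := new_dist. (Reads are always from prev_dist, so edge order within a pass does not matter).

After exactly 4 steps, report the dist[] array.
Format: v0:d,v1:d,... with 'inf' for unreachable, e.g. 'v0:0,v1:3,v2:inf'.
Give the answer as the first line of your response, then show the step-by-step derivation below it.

v0:0,v1:43,v2:27,v3:inf,v4:12,v5:inf

step 1: dist = v0:0,v1:inf,v2:inf,v3:inf,v4:12,v5:inf
step 2: dist = v0:0,v1:inf,v2:27,v3:inf,v4:12,v5:inf
step 3: dist = v0:0,v1:43,v2:27,v3:inf,v4:12,v5:inf
step 4: dist = v0:0,v1:43,v2:27,v3:inf,v4:12,v5:inf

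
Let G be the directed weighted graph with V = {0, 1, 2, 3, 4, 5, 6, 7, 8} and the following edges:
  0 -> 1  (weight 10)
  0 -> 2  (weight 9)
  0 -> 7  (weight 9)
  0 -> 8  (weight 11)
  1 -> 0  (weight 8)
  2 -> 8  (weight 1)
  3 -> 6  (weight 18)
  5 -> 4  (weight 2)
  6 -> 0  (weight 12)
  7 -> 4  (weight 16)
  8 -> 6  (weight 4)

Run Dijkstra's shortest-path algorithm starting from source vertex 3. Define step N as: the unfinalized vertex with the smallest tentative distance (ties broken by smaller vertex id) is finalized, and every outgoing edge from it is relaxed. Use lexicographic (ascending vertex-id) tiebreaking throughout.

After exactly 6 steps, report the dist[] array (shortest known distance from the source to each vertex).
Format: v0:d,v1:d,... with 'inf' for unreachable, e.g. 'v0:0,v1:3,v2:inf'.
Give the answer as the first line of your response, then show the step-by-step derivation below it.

v0:30,v1:40,v2:39,v3:0,v4:55,v5:inf,v6:18,v7:39,v8:40

step 1: dist = v0:inf,v1:inf,v2:inf,v3:0,v4:inf,v5:inf,v6:18,v7:inf,v8:inf
step 2: dist = v0:30,v1:inf,v2:inf,v3:0,v4:inf,v5:inf,v6:18,v7:inf,v8:inf
step 3: dist = v0:30,v1:40,v2:39,v3:0,v4:inf,v5:inf,v6:18,v7:39,v8:41
step 4: dist = v0:30,v1:40,v2:39,v3:0,v4:inf,v5:inf,v6:18,v7:39,v8:40
step 5: dist = v0:30,v1:40,v2:39,v3:0,v4:55,v5:inf,v6:18,v7:39,v8:40
step 6: dist = v0:30,v1:40,v2:39,v3:0,v4:55,v5:inf,v6:18,v7:39,v8:40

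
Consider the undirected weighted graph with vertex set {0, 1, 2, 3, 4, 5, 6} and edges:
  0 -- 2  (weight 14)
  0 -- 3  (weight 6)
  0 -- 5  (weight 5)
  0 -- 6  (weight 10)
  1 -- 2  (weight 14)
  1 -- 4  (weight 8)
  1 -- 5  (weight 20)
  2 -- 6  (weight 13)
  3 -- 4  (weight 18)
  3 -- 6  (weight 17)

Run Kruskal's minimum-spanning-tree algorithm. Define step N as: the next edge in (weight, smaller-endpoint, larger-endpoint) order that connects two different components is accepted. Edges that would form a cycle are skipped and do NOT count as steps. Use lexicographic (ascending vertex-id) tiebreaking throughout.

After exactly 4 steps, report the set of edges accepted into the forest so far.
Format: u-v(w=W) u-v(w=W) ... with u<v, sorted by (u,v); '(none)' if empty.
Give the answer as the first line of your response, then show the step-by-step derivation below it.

0-3(w=6) 0-5(w=5) 0-6(w=10) 1-4(w=8)

step 1: add edge 0-5 (w=5); MST = {0-5(w=5)}
step 2: add edge 0-3 (w=6); MST = {0-3(w=6) 0-5(w=5)}
step 3: add edge 1-4 (w=8); MST = {0-3(w=6) 0-5(w=5) 1-4(w=8)}
step 4: add edge 0-6 (w=10); MST = {0-3(w=6) 0-5(w=5) 0-6(w=10) 1-4(w=8)}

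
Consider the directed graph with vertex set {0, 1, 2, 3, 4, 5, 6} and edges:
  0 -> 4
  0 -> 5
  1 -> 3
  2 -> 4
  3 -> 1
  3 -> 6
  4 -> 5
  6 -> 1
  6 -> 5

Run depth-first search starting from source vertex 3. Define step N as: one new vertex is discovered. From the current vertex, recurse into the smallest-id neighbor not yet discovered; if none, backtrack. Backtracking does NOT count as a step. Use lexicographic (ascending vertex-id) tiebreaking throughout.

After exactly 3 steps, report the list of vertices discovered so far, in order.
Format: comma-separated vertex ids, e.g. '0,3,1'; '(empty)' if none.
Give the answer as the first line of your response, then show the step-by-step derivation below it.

3,1,6

step 1: discover 3; path=3; order=3
step 2: discover 1; path=3>1; order=3,1
step 3: discover 6; path=3>6; order=3,1,6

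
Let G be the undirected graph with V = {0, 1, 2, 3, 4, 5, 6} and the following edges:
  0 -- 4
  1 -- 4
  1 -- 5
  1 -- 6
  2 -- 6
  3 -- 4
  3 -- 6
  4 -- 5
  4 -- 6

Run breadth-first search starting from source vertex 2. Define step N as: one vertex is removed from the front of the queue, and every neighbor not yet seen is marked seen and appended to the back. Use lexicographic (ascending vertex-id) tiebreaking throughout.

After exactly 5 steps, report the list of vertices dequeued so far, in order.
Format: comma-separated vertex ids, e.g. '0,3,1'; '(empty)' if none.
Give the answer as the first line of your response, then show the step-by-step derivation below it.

2,6,1,3,4

step 1: dequeue 2; queue=[6]; order=2
step 2: dequeue 6; queue=[1,3,4]; order=2,6
step 3: dequeue 1; queue=[3,4,5]; order=2,6,1
step 4: dequeue 3; queue=[4,5]; order=2,6,1,3
step 5: dequeue 4; queue=[5,0]; order=2,6,1,3,4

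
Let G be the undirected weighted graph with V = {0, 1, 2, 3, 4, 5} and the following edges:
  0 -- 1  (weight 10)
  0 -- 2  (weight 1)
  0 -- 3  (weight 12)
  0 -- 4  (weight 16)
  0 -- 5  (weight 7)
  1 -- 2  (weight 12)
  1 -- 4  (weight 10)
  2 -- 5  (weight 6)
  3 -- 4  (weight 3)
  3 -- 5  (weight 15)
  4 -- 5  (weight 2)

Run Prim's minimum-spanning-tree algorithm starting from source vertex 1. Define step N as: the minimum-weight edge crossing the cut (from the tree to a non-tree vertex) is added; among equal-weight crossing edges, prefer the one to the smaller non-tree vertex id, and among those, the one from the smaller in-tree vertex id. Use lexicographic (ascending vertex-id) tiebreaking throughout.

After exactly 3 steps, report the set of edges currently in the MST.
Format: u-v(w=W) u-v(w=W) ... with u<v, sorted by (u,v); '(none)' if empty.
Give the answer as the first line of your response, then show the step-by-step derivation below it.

0-1(w=10) 0-2(w=1) 2-5(w=6)

step 1: add edge 0-1 (w=10); MST = {0-1(w=10)}
step 2: add edge 0-2 (w=1); MST = {0-1(w=10) 0-2(w=1)}
step 3: add edge 2-5 (w=6); MST = {0-1(w=10) 0-2(w=1) 2-5(w=6)}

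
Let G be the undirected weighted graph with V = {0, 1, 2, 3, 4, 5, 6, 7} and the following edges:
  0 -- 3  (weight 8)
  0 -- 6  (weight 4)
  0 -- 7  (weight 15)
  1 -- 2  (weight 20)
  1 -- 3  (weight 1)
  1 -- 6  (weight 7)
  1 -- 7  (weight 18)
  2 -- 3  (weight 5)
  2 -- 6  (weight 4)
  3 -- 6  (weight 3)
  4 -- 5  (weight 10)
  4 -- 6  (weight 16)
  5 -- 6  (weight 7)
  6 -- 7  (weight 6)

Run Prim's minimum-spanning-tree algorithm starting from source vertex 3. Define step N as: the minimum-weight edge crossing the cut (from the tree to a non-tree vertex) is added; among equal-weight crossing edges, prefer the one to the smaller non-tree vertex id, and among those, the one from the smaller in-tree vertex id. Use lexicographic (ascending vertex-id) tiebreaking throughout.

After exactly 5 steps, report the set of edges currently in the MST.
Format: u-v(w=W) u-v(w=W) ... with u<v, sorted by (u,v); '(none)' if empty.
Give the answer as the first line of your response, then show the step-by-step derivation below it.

0-6(w=4) 1-3(w=1) 2-6(w=4) 3-6(w=3) 6-7(w=6)

step 1: add edge 1-3 (w=1); MST = {1-3(w=1)}
step 2: add edge 3-6 (w=3); MST = {1-3(w=1) 3-6(w=3)}
step 3: add edge 0-6 (w=4); MST = {0-6(w=4) 1-3(w=1) 3-6(w=3)}
step 4: add edge 2-6 (w=4); MST = {0-6(w=4) 1-3(w=1) 2-6(w=4) 3-6(w=3)}
step 5: add edge 6-7 (w=6); MST = {0-6(w=4) 1-3(w=1) 2-6(w=4) 3-6(w=3) 6-7(w=6)}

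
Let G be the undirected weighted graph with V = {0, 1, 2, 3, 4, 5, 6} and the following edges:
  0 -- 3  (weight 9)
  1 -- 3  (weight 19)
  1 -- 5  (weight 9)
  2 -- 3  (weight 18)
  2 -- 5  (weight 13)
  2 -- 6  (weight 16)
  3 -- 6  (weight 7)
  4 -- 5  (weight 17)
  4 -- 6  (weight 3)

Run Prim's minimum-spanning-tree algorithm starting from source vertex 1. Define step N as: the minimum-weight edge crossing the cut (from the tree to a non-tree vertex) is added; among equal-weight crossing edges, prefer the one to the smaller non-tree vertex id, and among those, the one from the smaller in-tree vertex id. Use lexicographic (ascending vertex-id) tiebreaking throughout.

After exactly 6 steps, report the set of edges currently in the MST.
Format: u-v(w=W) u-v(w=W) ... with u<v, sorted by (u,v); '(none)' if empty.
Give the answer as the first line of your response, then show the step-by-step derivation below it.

0-3(w=9) 1-5(w=9) 2-5(w=13) 2-6(w=16) 3-6(w=7) 4-6(w=3)

step 1: add edge 1-5 (w=9); MST = {1-5(w=9)}
step 2: add edge 2-5 (w=13); MST = {1-5(w=9) 2-5(w=13)}
step 3: add edge 2-6 (w=16); MST = {1-5(w=9) 2-5(w=13) 2-6(w=16)}
step 4: add edge 4-6 (w=3); MST = {1-5(w=9) 2-5(w=13) 2-6(w=16) 4-6(w=3)}
step 5: add edge 3-6 (w=7); MST = {1-5(w=9) 2-5(w=13) 2-6(w=16) 3-6(w=7) 4-6(w=3)}
step 6: add edge 0-3 (w=9); MST = {0-3(w=9) 1-5(w=9) 2-5(w=13) 2-6(w=16) 3-6(w=7) 4-6(w=3)}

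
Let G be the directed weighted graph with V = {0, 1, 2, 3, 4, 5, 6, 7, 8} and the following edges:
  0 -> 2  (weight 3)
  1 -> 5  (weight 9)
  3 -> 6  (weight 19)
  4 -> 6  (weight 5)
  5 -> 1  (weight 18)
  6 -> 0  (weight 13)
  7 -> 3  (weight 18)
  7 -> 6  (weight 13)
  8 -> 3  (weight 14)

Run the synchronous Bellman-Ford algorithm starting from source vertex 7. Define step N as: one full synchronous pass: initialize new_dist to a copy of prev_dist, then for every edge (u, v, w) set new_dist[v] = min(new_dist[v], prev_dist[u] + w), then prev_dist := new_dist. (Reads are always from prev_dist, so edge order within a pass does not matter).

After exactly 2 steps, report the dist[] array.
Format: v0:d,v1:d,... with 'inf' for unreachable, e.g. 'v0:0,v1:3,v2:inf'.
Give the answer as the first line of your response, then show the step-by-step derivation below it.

v0:26,v1:inf,v2:inf,v3:18,v4:inf,v5:inf,v6:13,v7:0,v8:inf

step 1: dist = v0:inf,v1:inf,v2:inf,v3:18,v4:inf,v5:inf,v6:13,v7:0,v8:inf
step 2: dist = v0:26,v1:inf,v2:inf,v3:18,v4:inf,v5:inf,v6:13,v7:0,v8:inf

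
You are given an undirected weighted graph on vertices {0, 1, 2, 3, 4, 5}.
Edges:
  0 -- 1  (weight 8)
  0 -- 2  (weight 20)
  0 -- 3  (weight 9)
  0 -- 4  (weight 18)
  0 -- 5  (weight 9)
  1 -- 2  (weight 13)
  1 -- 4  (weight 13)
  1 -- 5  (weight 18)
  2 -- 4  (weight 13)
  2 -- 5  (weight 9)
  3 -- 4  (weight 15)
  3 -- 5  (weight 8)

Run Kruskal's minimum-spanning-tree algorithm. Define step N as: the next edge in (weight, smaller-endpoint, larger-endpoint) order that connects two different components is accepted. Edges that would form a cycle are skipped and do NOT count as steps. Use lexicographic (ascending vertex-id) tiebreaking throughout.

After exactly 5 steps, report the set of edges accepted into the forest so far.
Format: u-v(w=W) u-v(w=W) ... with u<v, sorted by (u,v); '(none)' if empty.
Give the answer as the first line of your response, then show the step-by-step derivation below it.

0-1(w=8) 0-3(w=9) 1-4(w=13) 2-5(w=9) 3-5(w=8)

step 1: add edge 0-1 (w=8); MST = {0-1(w=8)}
step 2: add edge 3-5 (w=8); MST = {0-1(w=8) 3-5(w=8)}
step 3: add edge 0-3 (w=9); MST = {0-1(w=8) 0-3(w=9) 3-5(w=8)}
step 4: add edge 2-5 (w=9); MST = {0-1(w=8) 0-3(w=9) 2-5(w=9) 3-5(w=8)}
step 5: add edge 1-4 (w=13); MST = {0-1(w=8) 0-3(w=9) 1-4(w=13) 2-5(w=9) 3-5(w=8)}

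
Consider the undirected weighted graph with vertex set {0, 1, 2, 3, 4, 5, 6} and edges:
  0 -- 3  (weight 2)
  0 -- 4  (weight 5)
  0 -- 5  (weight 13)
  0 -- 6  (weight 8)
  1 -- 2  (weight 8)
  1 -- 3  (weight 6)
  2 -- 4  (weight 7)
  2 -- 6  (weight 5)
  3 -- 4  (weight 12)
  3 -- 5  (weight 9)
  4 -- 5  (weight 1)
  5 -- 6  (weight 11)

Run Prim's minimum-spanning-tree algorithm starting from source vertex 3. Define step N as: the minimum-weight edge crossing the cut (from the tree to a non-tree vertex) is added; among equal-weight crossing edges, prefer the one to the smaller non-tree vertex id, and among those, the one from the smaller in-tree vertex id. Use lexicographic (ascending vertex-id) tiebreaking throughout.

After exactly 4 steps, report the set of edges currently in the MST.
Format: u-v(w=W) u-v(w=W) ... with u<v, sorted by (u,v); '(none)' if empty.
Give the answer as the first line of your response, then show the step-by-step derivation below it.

0-3(w=2) 0-4(w=5) 1-3(w=6) 4-5(w=1)

step 1: add edge 0-3 (w=2); MST = {0-3(w=2)}
step 2: add edge 0-4 (w=5); MST = {0-3(w=2) 0-4(w=5)}
step 3: add edge 4-5 (w=1); MST = {0-3(w=2) 0-4(w=5) 4-5(w=1)}
step 4: add edge 1-3 (w=6); MST = {0-3(w=2) 0-4(w=5) 1-3(w=6) 4-5(w=1)}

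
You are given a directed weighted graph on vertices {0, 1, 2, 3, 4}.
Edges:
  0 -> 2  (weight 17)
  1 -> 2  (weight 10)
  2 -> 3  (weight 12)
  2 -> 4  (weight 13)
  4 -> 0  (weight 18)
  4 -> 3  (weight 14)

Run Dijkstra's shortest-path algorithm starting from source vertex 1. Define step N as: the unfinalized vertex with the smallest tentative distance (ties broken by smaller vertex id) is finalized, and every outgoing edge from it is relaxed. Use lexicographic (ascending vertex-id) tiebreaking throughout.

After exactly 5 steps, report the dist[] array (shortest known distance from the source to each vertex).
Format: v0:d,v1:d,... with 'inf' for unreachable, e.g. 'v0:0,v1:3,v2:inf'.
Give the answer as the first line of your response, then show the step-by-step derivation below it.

v0:41,v1:0,v2:10,v3:22,v4:23

step 1: dist = v0:inf,v1:0,v2:10,v3:inf,v4:inf
step 2: dist = v0:inf,v1:0,v2:10,v3:22,v4:23
step 3: dist = v0:inf,v1:0,v2:10,v3:22,v4:23
step 4: dist = v0:41,v1:0,v2:10,v3:22,v4:23
step 5: dist = v0:41,v1:0,v2:10,v3:22,v4:23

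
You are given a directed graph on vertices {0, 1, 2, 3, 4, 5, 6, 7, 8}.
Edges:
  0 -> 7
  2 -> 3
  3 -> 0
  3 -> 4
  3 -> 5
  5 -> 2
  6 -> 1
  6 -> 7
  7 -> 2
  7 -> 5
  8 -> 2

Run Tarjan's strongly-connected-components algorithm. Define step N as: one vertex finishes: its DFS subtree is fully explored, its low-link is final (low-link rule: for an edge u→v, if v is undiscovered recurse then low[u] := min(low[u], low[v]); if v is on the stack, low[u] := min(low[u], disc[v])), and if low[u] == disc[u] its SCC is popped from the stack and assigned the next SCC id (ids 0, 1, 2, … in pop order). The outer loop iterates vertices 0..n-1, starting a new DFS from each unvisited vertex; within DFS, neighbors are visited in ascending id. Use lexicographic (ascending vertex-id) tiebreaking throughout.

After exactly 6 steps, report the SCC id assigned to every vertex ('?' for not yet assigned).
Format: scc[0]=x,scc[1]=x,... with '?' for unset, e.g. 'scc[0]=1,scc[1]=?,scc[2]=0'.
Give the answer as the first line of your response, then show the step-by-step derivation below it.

scc[0]=1,scc[1]=?,scc[2]=1,scc[3]=1,scc[4]=0,scc[5]=1,scc[6]=?,scc[7]=1,scc[8]=?

step 1: low=(low[0]=0,low[1]=?,low[2]=2,low[3]=0,low[4]=4,low[5]=?,low[6]=?,low[7]=1,low[8]=?); scc=(scc[0]=?,scc[1]=?,scc[2]=?,scc[3]=?,scc[4]=0,scc[5]=?,scc[6]=?,scc[7]=?,scc[8]=?)
step 2: low=(low[0]=0,low[1]=?,low[2]=2,low[3]=0,low[4]=4,low[5]=2,low[6]=?,low[7]=1,low[8]=?); scc=(scc[0]=?,scc[1]=?,scc[2]=?,scc[3]=?,scc[4]=0,scc[5]=?,scc[6]=?,scc[7]=?,scc[8]=?)
step 3: low=(low[0]=0,low[1]=?,low[2]=2,low[3]=0,low[4]=4,low[5]=2,low[6]=?,low[7]=1,low[8]=?); scc=(scc[0]=?,scc[1]=?,scc[2]=?,scc[3]=?,scc[4]=0,scc[5]=?,scc[6]=?,scc[7]=?,scc[8]=?)
step 4: low=(low[0]=0,low[1]=?,low[2]=0,low[3]=0,low[4]=4,low[5]=2,low[6]=?,low[7]=1,low[8]=?); scc=(scc[0]=?,scc[1]=?,scc[2]=?,scc[3]=?,scc[4]=0,scc[5]=?,scc[6]=?,scc[7]=?,scc[8]=?)
step 5: low=(low[0]=0,low[1]=?,low[2]=0,low[3]=0,low[4]=4,low[5]=2,low[6]=?,low[7]=0,low[8]=?); scc=(scc[0]=?,scc[1]=?,scc[2]=?,scc[3]=?,scc[4]=0,scc[5]=?,scc[6]=?,scc[7]=?,scc[8]=?)
step 6: low=(low[0]=0,low[1]=?,low[2]=0,low[3]=0,low[4]=4,low[5]=2,low[6]=?,low[7]=0,low[8]=?); scc=(scc[0]=1,scc[1]=?,scc[2]=1,scc[3]=1,scc[4]=0,scc[5]=1,scc[6]=?,scc[7]=1,scc[8]=?)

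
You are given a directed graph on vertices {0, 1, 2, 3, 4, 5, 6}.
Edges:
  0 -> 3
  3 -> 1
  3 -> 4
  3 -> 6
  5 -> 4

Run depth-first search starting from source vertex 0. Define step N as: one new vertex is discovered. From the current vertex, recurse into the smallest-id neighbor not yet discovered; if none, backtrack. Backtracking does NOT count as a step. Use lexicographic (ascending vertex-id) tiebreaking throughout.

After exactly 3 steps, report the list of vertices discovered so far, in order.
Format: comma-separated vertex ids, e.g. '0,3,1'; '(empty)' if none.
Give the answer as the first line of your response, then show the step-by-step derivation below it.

0,3,1

step 1: discover 0; path=0; order=0
step 2: discover 3; path=0>3; order=0,3
step 3: discover 1; path=0>3>1; order=0,3,1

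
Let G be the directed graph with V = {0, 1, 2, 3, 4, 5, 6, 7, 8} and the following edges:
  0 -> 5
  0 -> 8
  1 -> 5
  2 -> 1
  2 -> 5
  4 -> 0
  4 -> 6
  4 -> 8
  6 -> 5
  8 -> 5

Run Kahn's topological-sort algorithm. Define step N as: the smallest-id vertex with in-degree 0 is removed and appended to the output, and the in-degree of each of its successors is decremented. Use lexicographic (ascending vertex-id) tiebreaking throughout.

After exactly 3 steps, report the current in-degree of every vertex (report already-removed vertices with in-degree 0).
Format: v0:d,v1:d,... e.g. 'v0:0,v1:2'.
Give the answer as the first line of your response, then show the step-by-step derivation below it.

v0:1,v1:0,v2:0,v3:0,v4:0,v5:3,v6:1,v7:0,v8:2

step 1: output 2; order=[2]; indeg=(1,0,0,0,0,4,1,0,2)
step 2: output 1; order=[2,1]; indeg=(1,0,0,0,0,3,1,0,2)
step 3: output 3; order=[2,1,3]; indeg=(1,0,0,0,0,3,1,0,2)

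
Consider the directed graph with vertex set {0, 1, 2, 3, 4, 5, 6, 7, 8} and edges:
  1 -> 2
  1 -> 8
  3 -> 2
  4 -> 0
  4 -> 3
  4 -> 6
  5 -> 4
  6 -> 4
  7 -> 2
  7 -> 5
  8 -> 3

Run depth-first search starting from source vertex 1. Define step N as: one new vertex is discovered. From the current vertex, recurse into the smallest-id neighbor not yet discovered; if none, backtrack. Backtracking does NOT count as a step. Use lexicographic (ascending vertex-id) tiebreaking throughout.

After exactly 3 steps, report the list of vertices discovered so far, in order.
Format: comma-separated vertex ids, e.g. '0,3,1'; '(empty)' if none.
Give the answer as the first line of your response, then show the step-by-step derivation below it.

1,2,8

step 1: discover 1; path=1; order=1
step 2: discover 2; path=1>2; order=1,2
step 3: discover 8; path=1>8; order=1,2,8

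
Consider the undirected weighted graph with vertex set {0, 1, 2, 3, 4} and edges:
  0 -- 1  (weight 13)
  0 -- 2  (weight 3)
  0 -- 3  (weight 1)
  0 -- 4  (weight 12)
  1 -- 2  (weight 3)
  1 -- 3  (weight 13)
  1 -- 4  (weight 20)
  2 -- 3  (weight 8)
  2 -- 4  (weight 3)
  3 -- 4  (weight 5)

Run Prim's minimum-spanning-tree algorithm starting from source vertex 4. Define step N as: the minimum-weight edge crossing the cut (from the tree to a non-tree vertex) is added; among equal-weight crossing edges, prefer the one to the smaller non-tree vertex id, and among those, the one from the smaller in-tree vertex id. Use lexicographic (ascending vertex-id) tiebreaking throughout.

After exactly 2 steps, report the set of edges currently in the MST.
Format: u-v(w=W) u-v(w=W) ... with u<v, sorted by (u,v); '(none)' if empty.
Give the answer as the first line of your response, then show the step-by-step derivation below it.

0-2(w=3) 2-4(w=3)

step 1: add edge 2-4 (w=3); MST = {2-4(w=3)}
step 2: add edge 0-2 (w=3); MST = {0-2(w=3) 2-4(w=3)}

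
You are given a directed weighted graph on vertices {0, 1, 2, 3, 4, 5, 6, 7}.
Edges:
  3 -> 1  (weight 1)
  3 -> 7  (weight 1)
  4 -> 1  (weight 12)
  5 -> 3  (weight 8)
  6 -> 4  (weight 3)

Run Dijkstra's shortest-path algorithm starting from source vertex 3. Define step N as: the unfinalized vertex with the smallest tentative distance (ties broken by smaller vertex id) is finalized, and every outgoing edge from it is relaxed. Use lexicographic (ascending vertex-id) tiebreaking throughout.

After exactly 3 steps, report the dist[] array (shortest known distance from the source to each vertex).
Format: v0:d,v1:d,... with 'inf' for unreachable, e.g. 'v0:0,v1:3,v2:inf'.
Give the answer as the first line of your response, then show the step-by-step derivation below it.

v0:inf,v1:1,v2:inf,v3:0,v4:inf,v5:inf,v6:inf,v7:1

step 1: dist = v0:inf,v1:1,v2:inf,v3:0,v4:inf,v5:inf,v6:inf,v7:1
step 2: dist = v0:inf,v1:1,v2:inf,v3:0,v4:inf,v5:inf,v6:inf,v7:1
step 3: dist = v0:inf,v1:1,v2:inf,v3:0,v4:inf,v5:inf,v6:inf,v7:1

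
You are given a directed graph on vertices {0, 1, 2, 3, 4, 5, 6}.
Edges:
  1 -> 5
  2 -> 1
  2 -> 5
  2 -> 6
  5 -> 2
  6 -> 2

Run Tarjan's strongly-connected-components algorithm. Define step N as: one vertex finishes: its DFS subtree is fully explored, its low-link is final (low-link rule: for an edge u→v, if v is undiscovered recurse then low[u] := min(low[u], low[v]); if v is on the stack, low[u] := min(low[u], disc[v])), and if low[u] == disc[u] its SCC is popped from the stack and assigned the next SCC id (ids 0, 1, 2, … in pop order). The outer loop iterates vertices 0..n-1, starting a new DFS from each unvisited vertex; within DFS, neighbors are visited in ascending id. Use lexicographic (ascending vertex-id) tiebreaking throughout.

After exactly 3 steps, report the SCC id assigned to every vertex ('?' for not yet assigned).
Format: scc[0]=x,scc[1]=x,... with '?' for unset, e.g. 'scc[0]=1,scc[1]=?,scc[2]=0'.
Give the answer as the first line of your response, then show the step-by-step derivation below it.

scc[0]=0,scc[1]=?,scc[2]=?,scc[3]=?,scc[4]=?,scc[5]=?,scc[6]=?

step 1: low=(low[0]=0,low[1]=?,low[2]=?,low[3]=?,low[4]=?,low[5]=?,low[6]=?); scc=(scc[0]=0,scc[1]=?,scc[2]=?,scc[3]=?,scc[4]=?,scc[5]=?,scc[6]=?)
step 2: low=(low[0]=0,low[1]=1,low[2]=1,low[3]=?,low[4]=?,low[5]=2,low[6]=3); scc=(scc[0]=0,scc[1]=?,scc[2]=?,scc[3]=?,scc[4]=?,scc[5]=?,scc[6]=?)
step 3: low=(low[0]=0,low[1]=1,low[2]=1,low[3]=?,low[4]=?,low[5]=2,low[6]=3); scc=(scc[0]=0,scc[1]=?,scc[2]=?,scc[3]=?,scc[4]=?,scc[5]=?,scc[6]=?)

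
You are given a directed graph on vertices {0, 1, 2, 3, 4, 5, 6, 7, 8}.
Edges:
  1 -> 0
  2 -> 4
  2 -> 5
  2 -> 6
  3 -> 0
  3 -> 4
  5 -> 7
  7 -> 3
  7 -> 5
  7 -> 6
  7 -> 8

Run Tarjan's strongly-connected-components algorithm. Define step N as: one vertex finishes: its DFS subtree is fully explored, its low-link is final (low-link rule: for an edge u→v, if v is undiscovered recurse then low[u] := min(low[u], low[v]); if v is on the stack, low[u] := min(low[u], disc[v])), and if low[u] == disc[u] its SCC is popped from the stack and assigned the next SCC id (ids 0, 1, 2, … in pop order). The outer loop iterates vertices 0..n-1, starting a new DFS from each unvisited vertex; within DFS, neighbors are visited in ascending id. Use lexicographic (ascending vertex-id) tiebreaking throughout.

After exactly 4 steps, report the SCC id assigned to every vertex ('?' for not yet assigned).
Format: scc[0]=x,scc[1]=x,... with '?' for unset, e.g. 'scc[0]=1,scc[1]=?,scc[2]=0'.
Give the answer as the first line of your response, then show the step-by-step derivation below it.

scc[0]=0,scc[1]=1,scc[2]=?,scc[3]=3,scc[4]=2,scc[5]=?,scc[6]=?,scc[7]=?,scc[8]=?

step 1: low=(low[0]=0,low[1]=?,low[2]=?,low[3]=?,low[4]=?,low[5]=?,low[6]=?,low[7]=?,low[8]=?); scc=(scc[0]=0,scc[1]=?,scc[2]=?,scc[3]=?,scc[4]=?,scc[5]=?,scc[6]=?,scc[7]=?,scc[8]=?)
step 2: low=(low[0]=0,low[1]=1,low[2]=?,low[3]=?,low[4]=?,low[5]=?,low[6]=?,low[7]=?,low[8]=?); scc=(scc[0]=0,scc[1]=1,scc[2]=?,scc[3]=?,scc[4]=?,scc[5]=?,scc[6]=?,scc[7]=?,scc[8]=?)
step 3: low=(low[0]=0,low[1]=1,low[2]=2,low[3]=?,low[4]=3,low[5]=?,low[6]=?,low[7]=?,low[8]=?); scc=(scc[0]=0,scc[1]=1,scc[2]=?,scc[3]=?,scc[4]=2,scc[5]=?,scc[6]=?,scc[7]=?,scc[8]=?)
step 4: low=(low[0]=0,low[1]=1,low[2]=2,low[3]=6,low[4]=3,low[5]=4,low[6]=?,low[7]=5,low[8]=?); scc=(scc[0]=0,scc[1]=1,scc[2]=?,scc[3]=3,scc[4]=2,scc[5]=?,scc[6]=?,scc[7]=?,scc[8]=?)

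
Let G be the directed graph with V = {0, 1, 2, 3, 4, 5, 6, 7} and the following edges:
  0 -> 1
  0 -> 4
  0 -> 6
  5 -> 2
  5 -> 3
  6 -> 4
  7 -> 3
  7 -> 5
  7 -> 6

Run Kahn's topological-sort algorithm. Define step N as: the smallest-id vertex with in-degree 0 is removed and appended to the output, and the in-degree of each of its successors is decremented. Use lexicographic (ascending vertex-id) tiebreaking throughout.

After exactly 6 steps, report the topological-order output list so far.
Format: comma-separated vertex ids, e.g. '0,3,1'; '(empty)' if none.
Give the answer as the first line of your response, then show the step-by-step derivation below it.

0,1,7,5,2,3

step 1: output 0; order=[0]; indeg=(0,0,1,2,1,1,1,0)
step 2: output 1; order=[0,1]; indeg=(0,0,1,2,1,1,1,0)
step 3: output 7; order=[0,1,7]; indeg=(0,0,1,1,1,0,0,0)
step 4: output 5; order=[0,1,7,5]; indeg=(0,0,0,0,1,0,0,0)
step 5: output 2; order=[0,1,7,5,2]; indeg=(0,0,0,0,1,0,0,0)
step 6: output 3; order=[0,1,7,5,2,3]; indeg=(0,0,0,0,1,0,0,0)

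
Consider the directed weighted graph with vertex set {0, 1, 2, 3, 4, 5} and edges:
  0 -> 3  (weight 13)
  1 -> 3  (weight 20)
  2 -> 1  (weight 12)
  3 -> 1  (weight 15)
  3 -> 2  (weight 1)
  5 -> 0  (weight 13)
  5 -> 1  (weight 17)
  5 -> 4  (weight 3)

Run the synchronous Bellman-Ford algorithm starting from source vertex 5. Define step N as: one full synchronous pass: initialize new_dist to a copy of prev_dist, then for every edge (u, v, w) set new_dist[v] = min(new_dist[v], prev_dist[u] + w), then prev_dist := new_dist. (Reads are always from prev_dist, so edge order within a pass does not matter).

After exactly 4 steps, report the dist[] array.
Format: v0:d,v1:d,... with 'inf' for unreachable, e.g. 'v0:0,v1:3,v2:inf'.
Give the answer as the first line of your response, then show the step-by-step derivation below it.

v0:13,v1:17,v2:27,v3:26,v4:3,v5:0

step 1: dist = v0:13,v1:17,v2:inf,v3:inf,v4:3,v5:0
step 2: dist = v0:13,v1:17,v2:inf,v3:26,v4:3,v5:0
step 3: dist = v0:13,v1:17,v2:27,v3:26,v4:3,v5:0
step 4: dist = v0:13,v1:17,v2:27,v3:26,v4:3,v5:0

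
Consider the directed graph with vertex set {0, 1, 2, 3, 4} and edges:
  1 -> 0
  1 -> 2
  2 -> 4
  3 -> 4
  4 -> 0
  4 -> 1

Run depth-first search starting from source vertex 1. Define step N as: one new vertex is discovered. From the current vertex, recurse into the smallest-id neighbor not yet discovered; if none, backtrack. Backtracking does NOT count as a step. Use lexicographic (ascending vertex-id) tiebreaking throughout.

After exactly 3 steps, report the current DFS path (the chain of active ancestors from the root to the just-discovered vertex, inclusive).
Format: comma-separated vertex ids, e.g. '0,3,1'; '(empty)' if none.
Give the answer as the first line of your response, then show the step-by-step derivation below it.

1,2

step 1: discover 1; path=1; order=1
step 2: discover 0; path=1>0; order=1,0
step 3: discover 2; path=1>2; order=1,0,2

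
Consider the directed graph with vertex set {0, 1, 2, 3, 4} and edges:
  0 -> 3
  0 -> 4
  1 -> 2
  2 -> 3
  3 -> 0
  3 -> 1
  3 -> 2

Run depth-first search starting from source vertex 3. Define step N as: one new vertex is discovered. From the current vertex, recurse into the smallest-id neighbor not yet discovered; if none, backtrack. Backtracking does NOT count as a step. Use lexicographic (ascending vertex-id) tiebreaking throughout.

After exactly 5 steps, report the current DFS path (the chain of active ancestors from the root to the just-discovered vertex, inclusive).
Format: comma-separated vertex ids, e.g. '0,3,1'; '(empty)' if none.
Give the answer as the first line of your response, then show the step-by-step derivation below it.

3,1,2

step 1: discover 3; path=3; order=3
step 2: discover 0; path=3>0; order=3,0
step 3: discover 4; path=3>0>4; order=3,0,4
step 4: discover 1; path=3>1; order=3,0,4,1
step 5: discover 2; path=3>1>2; order=3,0,4,1,2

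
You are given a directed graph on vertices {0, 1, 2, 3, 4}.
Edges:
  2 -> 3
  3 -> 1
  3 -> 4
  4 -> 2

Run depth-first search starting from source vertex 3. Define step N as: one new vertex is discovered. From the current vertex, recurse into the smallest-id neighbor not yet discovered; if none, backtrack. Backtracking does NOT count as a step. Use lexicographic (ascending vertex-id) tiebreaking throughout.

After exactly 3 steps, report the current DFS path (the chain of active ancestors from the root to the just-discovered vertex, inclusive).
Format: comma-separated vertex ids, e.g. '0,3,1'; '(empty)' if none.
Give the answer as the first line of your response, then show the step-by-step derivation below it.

3,4

step 1: discover 3; path=3; order=3
step 2: discover 1; path=3>1; order=3,1
step 3: discover 4; path=3>4; order=3,1,4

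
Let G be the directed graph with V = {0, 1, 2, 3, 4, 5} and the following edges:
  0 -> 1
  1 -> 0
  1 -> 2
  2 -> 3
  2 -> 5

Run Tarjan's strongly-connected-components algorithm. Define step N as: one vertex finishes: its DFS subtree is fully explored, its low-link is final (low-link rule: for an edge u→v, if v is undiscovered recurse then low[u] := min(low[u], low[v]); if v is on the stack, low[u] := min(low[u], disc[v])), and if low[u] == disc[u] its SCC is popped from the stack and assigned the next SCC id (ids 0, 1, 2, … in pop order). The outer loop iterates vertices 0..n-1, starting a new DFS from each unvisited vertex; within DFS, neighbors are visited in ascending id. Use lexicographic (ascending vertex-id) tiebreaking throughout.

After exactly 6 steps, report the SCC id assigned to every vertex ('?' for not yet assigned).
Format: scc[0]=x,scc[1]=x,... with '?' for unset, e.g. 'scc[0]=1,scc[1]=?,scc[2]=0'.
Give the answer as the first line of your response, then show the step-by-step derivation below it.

scc[0]=3,scc[1]=3,scc[2]=2,scc[3]=0,scc[4]=4,scc[5]=1

step 1: low=(low[0]=0,low[1]=0,low[2]=2,low[3]=3,low[4]=?,low[5]=?); scc=(scc[0]=?,scc[1]=?,scc[2]=?,scc[3]=0,scc[4]=?,scc[5]=?)
step 2: low=(low[0]=0,low[1]=0,low[2]=2,low[3]=3,low[4]=?,low[5]=4); scc=(scc[0]=?,scc[1]=?,scc[2]=?,scc[3]=0,scc[4]=?,scc[5]=1)
step 3: low=(low[0]=0,low[1]=0,low[2]=2,low[3]=3,low[4]=?,low[5]=4); scc=(scc[0]=?,scc[1]=?,scc[2]=2,scc[3]=0,scc[4]=?,scc[5]=1)
step 4: low=(low[0]=0,low[1]=0,low[2]=2,low[3]=3,low[4]=?,low[5]=4); scc=(scc[0]=?,scc[1]=?,scc[2]=2,scc[3]=0,scc[4]=?,scc[5]=1)
step 5: low=(low[0]=0,low[1]=0,low[2]=2,low[3]=3,low[4]=?,low[5]=4); scc=(scc[0]=3,scc[1]=3,scc[2]=2,scc[3]=0,scc[4]=?,scc[5]=1)
step 6: low=(low[0]=0,low[1]=0,low[2]=2,low[3]=3,low[4]=5,low[5]=4); scc=(scc[0]=3,scc[1]=3,scc[2]=2,scc[3]=0,scc[4]=4,scc[5]=1)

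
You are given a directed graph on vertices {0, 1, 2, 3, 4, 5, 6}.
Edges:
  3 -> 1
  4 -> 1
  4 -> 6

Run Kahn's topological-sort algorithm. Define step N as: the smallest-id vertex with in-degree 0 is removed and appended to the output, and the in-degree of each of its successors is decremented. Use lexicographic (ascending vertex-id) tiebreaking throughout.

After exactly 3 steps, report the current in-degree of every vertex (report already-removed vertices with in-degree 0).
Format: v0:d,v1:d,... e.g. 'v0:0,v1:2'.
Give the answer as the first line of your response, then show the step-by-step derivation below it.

v0:0,v1:1,v2:0,v3:0,v4:0,v5:0,v6:1

step 1: output 0; order=[0]; indeg=(0,2,0,0,0,0,1)
step 2: output 2; order=[0,2]; indeg=(0,2,0,0,0,0,1)
step 3: output 3; order=[0,2,3]; indeg=(0,1,0,0,0,0,1)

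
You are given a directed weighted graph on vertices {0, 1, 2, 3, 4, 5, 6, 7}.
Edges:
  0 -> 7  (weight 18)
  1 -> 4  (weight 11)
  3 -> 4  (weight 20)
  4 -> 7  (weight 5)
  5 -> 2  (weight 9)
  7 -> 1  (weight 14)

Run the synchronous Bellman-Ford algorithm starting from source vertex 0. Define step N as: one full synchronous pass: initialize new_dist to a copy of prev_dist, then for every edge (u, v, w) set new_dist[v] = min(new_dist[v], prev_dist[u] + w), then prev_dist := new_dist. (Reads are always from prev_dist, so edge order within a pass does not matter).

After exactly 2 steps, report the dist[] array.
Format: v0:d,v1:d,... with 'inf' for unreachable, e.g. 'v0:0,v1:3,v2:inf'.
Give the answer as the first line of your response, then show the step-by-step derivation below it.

v0:0,v1:32,v2:inf,v3:inf,v4:inf,v5:inf,v6:inf,v7:18

step 1: dist = v0:0,v1:inf,v2:inf,v3:inf,v4:inf,v5:inf,v6:inf,v7:18
step 2: dist = v0:0,v1:32,v2:inf,v3:inf,v4:inf,v5:inf,v6:inf,v7:18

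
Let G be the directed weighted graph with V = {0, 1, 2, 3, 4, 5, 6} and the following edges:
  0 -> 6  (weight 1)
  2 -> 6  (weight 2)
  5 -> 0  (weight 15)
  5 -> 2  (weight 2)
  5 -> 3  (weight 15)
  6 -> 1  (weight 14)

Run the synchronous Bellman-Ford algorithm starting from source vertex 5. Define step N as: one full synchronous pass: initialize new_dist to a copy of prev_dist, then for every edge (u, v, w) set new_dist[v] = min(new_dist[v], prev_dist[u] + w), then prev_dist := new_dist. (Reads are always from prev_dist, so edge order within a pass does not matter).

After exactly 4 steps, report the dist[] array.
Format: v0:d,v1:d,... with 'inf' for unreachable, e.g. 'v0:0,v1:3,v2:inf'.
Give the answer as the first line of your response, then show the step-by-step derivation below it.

v0:15,v1:18,v2:2,v3:15,v4:inf,v5:0,v6:4

step 1: dist = v0:15,v1:inf,v2:2,v3:15,v4:inf,v5:0,v6:inf
step 2: dist = v0:15,v1:inf,v2:2,v3:15,v4:inf,v5:0,v6:4
step 3: dist = v0:15,v1:18,v2:2,v3:15,v4:inf,v5:0,v6:4
step 4: dist = v0:15,v1:18,v2:2,v3:15,v4:inf,v5:0,v6:4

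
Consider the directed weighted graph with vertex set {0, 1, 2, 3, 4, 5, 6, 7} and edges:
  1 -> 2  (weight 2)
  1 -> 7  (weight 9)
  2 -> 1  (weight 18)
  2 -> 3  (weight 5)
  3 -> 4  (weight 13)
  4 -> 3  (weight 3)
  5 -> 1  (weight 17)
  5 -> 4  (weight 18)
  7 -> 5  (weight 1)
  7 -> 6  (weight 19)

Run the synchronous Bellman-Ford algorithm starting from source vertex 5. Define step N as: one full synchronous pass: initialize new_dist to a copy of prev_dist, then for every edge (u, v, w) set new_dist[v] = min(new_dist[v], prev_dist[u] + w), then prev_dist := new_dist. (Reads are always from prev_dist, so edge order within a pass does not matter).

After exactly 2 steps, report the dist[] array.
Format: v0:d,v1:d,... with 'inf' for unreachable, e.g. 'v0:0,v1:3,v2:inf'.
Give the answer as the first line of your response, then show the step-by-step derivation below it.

v0:inf,v1:17,v2:19,v3:21,v4:18,v5:0,v6:inf,v7:26

step 1: dist = v0:inf,v1:17,v2:inf,v3:inf,v4:18,v5:0,v6:inf,v7:inf
step 2: dist = v0:inf,v1:17,v2:19,v3:21,v4:18,v5:0,v6:inf,v7:26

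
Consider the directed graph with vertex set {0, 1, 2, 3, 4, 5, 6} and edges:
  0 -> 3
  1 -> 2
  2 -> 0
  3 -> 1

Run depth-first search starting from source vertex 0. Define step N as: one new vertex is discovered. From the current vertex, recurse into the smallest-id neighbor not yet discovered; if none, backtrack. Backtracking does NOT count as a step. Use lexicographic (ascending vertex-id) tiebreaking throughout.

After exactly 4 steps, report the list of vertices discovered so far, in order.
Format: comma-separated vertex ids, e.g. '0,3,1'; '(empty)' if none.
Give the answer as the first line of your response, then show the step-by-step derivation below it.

0,3,1,2

step 1: discover 0; path=0; order=0
step 2: discover 3; path=0>3; order=0,3
step 3: discover 1; path=0>3>1; order=0,3,1
step 4: discover 2; path=0>3>1>2; order=0,3,1,2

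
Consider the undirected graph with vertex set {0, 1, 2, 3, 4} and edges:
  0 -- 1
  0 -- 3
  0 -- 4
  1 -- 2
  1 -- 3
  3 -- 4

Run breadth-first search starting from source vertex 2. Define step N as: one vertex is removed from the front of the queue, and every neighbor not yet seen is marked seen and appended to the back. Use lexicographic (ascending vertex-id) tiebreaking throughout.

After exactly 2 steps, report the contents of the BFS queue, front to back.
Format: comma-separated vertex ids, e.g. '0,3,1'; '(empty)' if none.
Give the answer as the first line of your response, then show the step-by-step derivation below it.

0,3

step 1: dequeue 2; queue=[1]; order=2
step 2: dequeue 1; queue=[0,3]; order=2,1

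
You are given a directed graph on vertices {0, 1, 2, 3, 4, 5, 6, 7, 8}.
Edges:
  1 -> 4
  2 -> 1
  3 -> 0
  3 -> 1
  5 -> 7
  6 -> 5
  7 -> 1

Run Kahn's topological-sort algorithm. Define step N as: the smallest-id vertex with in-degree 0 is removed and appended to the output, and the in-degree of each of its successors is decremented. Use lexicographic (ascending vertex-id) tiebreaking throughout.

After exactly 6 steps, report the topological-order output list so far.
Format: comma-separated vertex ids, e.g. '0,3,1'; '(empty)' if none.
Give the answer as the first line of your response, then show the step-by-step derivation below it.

2,3,0,6,5,7

step 1: output 2; order=[2]; indeg=(1,2,0,0,1,1,0,1,0)
step 2: output 3; order=[2,3]; indeg=(0,1,0,0,1,1,0,1,0)
step 3: output 0; order=[2,3,0]; indeg=(0,1,0,0,1,1,0,1,0)
step 4: output 6; order=[2,3,0,6]; indeg=(0,1,0,0,1,0,0,1,0)
step 5: output 5; order=[2,3,0,6,5]; indeg=(0,1,0,0,1,0,0,0,0)
step 6: output 7; order=[2,3,0,6,5,7]; indeg=(0,0,0,0,1,0,0,0,0)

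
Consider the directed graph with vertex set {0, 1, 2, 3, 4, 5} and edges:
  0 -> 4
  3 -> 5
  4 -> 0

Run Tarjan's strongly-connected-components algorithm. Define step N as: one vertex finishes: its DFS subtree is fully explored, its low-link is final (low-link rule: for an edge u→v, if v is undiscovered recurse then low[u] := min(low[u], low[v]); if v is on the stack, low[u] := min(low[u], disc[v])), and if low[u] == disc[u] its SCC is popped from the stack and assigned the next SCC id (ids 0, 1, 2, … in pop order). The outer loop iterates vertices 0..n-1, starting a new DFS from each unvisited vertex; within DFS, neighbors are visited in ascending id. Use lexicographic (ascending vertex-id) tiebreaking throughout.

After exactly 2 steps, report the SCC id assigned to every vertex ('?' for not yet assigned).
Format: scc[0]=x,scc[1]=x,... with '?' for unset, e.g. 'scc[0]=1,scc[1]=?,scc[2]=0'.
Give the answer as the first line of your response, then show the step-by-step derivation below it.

scc[0]=0,scc[1]=?,scc[2]=?,scc[3]=?,scc[4]=0,scc[5]=?

step 1: low=(low[0]=0,low[1]=?,low[2]=?,low[3]=?,low[4]=0,low[5]=?); scc=(scc[0]=?,scc[1]=?,scc[2]=?,scc[3]=?,scc[4]=?,scc[5]=?)
step 2: low=(low[0]=0,low[1]=?,low[2]=?,low[3]=?,low[4]=0,low[5]=?); scc=(scc[0]=0,scc[1]=?,scc[2]=?,scc[3]=?,scc[4]=0,scc[5]=?)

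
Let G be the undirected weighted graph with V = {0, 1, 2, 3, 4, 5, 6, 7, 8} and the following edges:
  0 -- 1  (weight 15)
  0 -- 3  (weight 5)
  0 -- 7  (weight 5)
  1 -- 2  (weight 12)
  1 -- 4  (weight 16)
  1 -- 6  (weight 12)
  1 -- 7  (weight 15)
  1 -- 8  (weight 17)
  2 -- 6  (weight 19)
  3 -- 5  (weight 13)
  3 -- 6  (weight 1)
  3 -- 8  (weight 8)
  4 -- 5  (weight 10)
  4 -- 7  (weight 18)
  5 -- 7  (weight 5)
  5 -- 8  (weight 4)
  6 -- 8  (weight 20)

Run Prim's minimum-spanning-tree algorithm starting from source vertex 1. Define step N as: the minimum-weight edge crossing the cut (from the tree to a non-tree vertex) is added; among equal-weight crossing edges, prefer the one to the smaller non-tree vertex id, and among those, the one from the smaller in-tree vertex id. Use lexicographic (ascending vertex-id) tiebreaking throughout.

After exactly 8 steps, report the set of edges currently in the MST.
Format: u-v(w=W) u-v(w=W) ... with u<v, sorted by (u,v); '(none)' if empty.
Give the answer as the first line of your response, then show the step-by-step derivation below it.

0-3(w=5) 0-7(w=5) 1-2(w=12) 1-6(w=12) 3-6(w=1) 4-5(w=10) 5-7(w=5) 5-8(w=4)

step 1: add edge 1-2 (w=12); MST = {1-2(w=12)}
step 2: add edge 1-6 (w=12); MST = {1-2(w=12) 1-6(w=12)}
step 3: add edge 3-6 (w=1); MST = {1-2(w=12) 1-6(w=12) 3-6(w=1)}
step 4: add edge 0-3 (w=5); MST = {0-3(w=5) 1-2(w=12) 1-6(w=12) 3-6(w=1)}
step 5: add edge 0-7 (w=5); MST = {0-3(w=5) 0-7(w=5) 1-2(w=12) 1-6(w=12) 3-6(w=1)}
step 6: add edge 5-7 (w=5); MST = {0-3(w=5) 0-7(w=5) 1-2(w=12) 1-6(w=12) 3-6(w=1) 5-7(w=5)}
step 7: add edge 5-8 (w=4); MST = {0-3(w=5) 0-7(w=5) 1-2(w=12) 1-6(w=12) 3-6(w=1) 5-7(w=5) 5-8(w=4)}
step 8: add edge 4-5 (w=10); MST = {0-3(w=5) 0-7(w=5) 1-2(w=12) 1-6(w=12) 3-6(w=1) 4-5(w=10) 5-7(w=5) 5-8(w=4)}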